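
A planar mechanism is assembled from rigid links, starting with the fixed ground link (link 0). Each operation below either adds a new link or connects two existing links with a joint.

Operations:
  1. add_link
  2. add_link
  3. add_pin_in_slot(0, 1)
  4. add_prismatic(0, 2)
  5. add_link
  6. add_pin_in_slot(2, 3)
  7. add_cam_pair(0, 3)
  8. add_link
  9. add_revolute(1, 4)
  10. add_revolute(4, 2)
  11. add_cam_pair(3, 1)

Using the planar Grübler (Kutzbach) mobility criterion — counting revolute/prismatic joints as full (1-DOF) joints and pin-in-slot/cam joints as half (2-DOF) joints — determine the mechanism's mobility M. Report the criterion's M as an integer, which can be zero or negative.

M = 2

L=1 J1=0 J2=0
add link → L=2 J1=0 J2=0
add link → L=3 J1=0 J2=0
PS@0,1 dof=2 J2 → L=3 J1=0 J2=1
P@0,2 dof=1 J1 → L=3 J1=1 J2=1
add link → L=4 J1=1 J2=1
PS@2,3 dof=2 J2 → L=4 J1=1 J2=2
C@0,3 dof=2 J2 → L=4 J1=1 J2=3
add link → L=5 J1=1 J2=3
R@1,4 dof=1 J1 → L=5 J1=2 J2=3
R@4,2 dof=1 J1 → L=5 J1=3 J2=3
C@3,1 dof=2 J2 → L=5 J1=3 J2=4
M=3(L−1)−2J1−J2=3·4−2·3−4=2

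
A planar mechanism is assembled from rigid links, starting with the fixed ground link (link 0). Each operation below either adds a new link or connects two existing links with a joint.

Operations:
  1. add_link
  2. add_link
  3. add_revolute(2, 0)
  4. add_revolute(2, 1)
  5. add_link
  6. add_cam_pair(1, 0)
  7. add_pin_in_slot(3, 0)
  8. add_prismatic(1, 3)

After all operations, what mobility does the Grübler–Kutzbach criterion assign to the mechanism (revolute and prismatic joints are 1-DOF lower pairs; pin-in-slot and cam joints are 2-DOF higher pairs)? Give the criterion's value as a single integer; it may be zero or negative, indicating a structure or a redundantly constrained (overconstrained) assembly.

M = 1

link 0 = ground. State L|J1|J2 = 1|0|0
+link1  2|0|0
+link2  3|0|0
R(2,0) f=1→J1  3|1|0
R(2,1) f=1→J1  3|2|0
+link3  4|2|0
C(1,0) f=2→J2  4|2|1
PS(3,0) f=2→J2  4|2|2
P(1,3) f=1→J1  4|3|2
M = 3(4−1)−2·3−2 = 9−6−2 = 1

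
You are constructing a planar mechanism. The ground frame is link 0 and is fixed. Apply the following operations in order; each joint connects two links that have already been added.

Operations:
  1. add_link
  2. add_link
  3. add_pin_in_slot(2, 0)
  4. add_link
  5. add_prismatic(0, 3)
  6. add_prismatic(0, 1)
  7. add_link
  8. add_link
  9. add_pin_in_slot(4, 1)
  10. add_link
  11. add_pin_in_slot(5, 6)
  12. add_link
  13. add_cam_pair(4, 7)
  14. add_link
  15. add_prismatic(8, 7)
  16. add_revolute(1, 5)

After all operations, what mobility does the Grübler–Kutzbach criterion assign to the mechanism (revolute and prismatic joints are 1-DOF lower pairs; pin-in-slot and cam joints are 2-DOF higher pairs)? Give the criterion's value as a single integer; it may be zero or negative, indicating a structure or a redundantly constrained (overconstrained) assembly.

ground; <1,0,0>
#1 <2,0,0>
#2 <3,0,0>
PS:2↔0 J2 <3,0,1>
#3 <4,0,1>
P:0↔3 J1 <4,1,1>
P:0↔1 J1 <4,2,1>
#4 <5,2,1>
#5 <6,2,1>
PS:4↔1 J2 <6,2,2>
#6 <7,2,2>
PS:5↔6 J2 <7,2,3>
#7 <8,2,3>
C:4↔7 J2 <8,2,4>
#8 <9,2,4>
P:8↔7 J1 <9,3,4>
R:1↔5 J1 <9,4,4>
3×8 − 2×4 − 1×4 = 12

M = 12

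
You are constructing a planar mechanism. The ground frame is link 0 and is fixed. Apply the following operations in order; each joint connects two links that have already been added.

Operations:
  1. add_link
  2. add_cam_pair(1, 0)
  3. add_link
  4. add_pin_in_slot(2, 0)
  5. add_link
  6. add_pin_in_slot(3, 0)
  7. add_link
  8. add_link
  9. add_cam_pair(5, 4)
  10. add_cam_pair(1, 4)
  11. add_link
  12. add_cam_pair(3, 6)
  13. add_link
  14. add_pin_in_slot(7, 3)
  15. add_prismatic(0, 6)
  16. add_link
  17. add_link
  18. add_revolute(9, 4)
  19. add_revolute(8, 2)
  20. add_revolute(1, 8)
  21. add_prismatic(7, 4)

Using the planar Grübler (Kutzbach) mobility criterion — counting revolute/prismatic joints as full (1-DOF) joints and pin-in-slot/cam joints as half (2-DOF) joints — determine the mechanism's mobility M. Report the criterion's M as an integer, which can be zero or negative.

M = 10

link 0 = ground. State L|J1|J2 = 1|0|0
+link1  2|0|0
C(1,0) f=2→J2  2|0|1
+link2  3|0|1
PS(2,0) f=2→J2  3|0|2
+link3  4|0|2
PS(3,0) f=2→J2  4|0|3
+link4  5|0|3
+link5  6|0|3
C(5,4) f=2→J2  6|0|4
C(1,4) f=2→J2  6|0|5
+link6  7|0|5
C(3,6) f=2→J2  7|0|6
+link7  8|0|6
PS(7,3) f=2→J2  8|0|7
P(0,6) f=1→J1  8|1|7
+link8  9|1|7
+link9  10|1|7
R(9,4) f=1→J1  10|2|7
R(8,2) f=1→J1  10|3|7
R(1,8) f=1→J1  10|4|7
P(7,4) f=1→J1  10|5|7
M = 3(10−1)−2·5−7 = 27−10−7 = 10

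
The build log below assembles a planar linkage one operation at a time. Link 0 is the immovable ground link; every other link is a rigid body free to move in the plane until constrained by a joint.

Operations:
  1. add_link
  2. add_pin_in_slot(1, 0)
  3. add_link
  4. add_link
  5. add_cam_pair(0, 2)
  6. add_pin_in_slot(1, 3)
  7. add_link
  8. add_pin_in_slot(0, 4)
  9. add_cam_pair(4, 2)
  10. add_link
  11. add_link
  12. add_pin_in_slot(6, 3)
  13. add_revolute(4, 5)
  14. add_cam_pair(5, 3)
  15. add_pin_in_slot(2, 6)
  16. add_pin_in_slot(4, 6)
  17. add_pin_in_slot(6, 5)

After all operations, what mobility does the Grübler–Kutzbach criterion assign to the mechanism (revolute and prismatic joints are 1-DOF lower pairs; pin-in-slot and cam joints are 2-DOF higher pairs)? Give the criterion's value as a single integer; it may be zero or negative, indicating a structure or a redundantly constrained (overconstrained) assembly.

(L,J1,J2)=(1,0,0); link0 fixed
link1: (2,0,0)
PS 1-0 [J2]: (2,0,1)
link2: (3,0,1)
link3: (4,0,1)
C 0-2 [J2]: (4,0,2)
PS 1-3 [J2]: (4,0,3)
link4: (5,0,3)
PS 0-4 [J2]: (5,0,4)
C 4-2 [J2]: (5,0,5)
link5: (6,0,5)
link6: (7,0,5)
PS 6-3 [J2]: (7,0,6)
R 4-5 [J1]: (7,1,6)
C 5-3 [J2]: (7,1,7)
PS 2-6 [J2]: (7,1,8)
PS 4-6 [J2]: (7,1,9)
PS 6-5 [J2]: (7,1,10)
Grübler: 3·6 − 2·1 − 10 = 6

M = 6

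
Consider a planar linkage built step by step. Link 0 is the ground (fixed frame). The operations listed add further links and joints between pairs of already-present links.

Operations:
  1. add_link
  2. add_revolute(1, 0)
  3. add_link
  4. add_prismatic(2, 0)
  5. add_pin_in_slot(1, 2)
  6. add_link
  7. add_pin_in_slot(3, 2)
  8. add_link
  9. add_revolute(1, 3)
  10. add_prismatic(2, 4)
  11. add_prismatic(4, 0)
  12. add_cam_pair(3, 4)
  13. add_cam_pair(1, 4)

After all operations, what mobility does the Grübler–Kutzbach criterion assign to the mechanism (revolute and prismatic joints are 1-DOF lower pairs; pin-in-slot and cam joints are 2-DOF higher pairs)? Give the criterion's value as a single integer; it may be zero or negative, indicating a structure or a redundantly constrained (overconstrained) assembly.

M = -2

link 0 = ground. State L|J1|J2 = 1|0|0
+link1  2|0|0
R(1,0) f=1→J1  2|1|0
+link2  3|1|0
P(2,0) f=1→J1  3|2|0
PS(1,2) f=2→J2  3|2|1
+link3  4|2|1
PS(3,2) f=2→J2  4|2|2
+link4  5|2|2
R(1,3) f=1→J1  5|3|2
P(2,4) f=1→J1  5|4|2
P(4,0) f=1→J1  5|5|2
C(3,4) f=2→J2  5|5|3
C(1,4) f=2→J2  5|5|4
M = 3(5−1)−2·5−4 = 12−10−4 = -2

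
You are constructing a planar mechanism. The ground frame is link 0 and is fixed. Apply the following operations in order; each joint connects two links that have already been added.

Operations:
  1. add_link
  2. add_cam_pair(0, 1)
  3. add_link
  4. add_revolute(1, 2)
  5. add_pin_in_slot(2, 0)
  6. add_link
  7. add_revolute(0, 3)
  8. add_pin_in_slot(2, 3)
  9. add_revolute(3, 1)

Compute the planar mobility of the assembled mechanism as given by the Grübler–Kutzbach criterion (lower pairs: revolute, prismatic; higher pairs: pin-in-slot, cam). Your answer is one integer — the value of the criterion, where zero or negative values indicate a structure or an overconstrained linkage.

M = 0

L=1 J1=0 J2=0
add link → L=2 J1=0 J2=0
C@0,1 dof=2 J2 → L=2 J1=0 J2=1
add link → L=3 J1=0 J2=1
R@1,2 dof=1 J1 → L=3 J1=1 J2=1
PS@2,0 dof=2 J2 → L=3 J1=1 J2=2
add link → L=4 J1=1 J2=2
R@0,3 dof=1 J1 → L=4 J1=2 J2=2
PS@2,3 dof=2 J2 → L=4 J1=2 J2=3
R@3,1 dof=1 J1 → L=4 J1=3 J2=3
M=3(L−1)−2J1−J2=3·3−2·3−3=0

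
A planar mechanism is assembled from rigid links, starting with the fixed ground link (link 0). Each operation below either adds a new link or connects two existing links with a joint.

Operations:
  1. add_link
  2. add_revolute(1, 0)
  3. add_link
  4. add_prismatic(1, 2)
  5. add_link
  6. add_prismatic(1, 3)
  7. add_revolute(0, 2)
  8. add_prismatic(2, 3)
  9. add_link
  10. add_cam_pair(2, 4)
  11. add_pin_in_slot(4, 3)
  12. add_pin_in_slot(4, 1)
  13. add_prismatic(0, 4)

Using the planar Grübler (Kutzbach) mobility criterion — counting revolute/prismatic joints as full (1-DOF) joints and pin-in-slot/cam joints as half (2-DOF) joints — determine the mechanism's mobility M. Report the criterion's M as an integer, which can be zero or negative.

ground; <1,0,0>
#1 <2,0,0>
R:1↔0 J1 <2,1,0>
#2 <3,1,0>
P:1↔2 J1 <3,2,0>
#3 <4,2,0>
P:1↔3 J1 <4,3,0>
R:0↔2 J1 <4,4,0>
P:2↔3 J1 <4,5,0>
#4 <5,5,0>
C:2↔4 J2 <5,5,1>
PS:4↔3 J2 <5,5,2>
PS:4↔1 J2 <5,5,3>
P:0↔4 J1 <5,6,3>
3×4 − 2×6 − 1×3 = -3

M = -3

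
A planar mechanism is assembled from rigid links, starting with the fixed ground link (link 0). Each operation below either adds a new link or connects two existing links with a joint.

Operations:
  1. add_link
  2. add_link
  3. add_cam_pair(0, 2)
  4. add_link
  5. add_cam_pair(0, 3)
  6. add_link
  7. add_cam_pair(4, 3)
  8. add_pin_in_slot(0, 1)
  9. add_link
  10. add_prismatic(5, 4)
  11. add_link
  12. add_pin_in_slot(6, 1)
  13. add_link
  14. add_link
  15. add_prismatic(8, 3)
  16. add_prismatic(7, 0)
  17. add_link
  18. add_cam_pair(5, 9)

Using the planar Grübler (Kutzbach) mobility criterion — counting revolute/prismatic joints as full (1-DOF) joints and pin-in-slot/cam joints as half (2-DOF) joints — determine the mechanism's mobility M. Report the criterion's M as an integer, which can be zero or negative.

M = 15

L=1 J1=0 J2=0
add link → L=2 J1=0 J2=0
add link → L=3 J1=0 J2=0
C@0,2 dof=2 J2 → L=3 J1=0 J2=1
add link → L=4 J1=0 J2=1
C@0,3 dof=2 J2 → L=4 J1=0 J2=2
add link → L=5 J1=0 J2=2
C@4,3 dof=2 J2 → L=5 J1=0 J2=3
PS@0,1 dof=2 J2 → L=5 J1=0 J2=4
add link → L=6 J1=0 J2=4
P@5,4 dof=1 J1 → L=6 J1=1 J2=4
add link → L=7 J1=1 J2=4
PS@6,1 dof=2 J2 → L=7 J1=1 J2=5
add link → L=8 J1=1 J2=5
add link → L=9 J1=1 J2=5
P@8,3 dof=1 J1 → L=9 J1=2 J2=5
P@7,0 dof=1 J1 → L=9 J1=3 J2=5
add link → L=10 J1=3 J2=5
C@5,9 dof=2 J2 → L=10 J1=3 J2=6
M=3(L−1)−2J1−J2=3·9−2·3−6=15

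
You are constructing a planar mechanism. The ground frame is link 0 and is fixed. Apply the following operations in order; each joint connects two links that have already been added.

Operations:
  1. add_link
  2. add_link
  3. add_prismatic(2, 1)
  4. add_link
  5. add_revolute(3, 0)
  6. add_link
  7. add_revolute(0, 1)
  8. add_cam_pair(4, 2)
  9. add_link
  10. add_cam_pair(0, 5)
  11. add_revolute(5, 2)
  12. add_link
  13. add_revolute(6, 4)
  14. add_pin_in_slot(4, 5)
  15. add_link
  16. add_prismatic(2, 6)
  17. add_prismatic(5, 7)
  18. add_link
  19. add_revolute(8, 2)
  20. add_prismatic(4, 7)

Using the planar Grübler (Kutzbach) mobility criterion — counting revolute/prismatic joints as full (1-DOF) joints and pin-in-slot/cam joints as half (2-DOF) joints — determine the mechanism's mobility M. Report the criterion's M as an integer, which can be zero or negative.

ground; <1,0,0>
#1 <2,0,0>
#2 <3,0,0>
P:2↔1 J1 <3,1,0>
#3 <4,1,0>
R:3↔0 J1 <4,2,0>
#4 <5,2,0>
R:0↔1 J1 <5,3,0>
C:4↔2 J2 <5,3,1>
#5 <6,3,1>
C:0↔5 J2 <6,3,2>
R:5↔2 J1 <6,4,2>
#6 <7,4,2>
R:6↔4 J1 <7,5,2>
PS:4↔5 J2 <7,5,3>
#7 <8,5,3>
P:2↔6 J1 <8,6,3>
P:5↔7 J1 <8,7,3>
#8 <9,7,3>
R:8↔2 J1 <9,8,3>
P:4↔7 J1 <9,9,3>
3×8 − 2×9 − 1×3 = 3

M = 3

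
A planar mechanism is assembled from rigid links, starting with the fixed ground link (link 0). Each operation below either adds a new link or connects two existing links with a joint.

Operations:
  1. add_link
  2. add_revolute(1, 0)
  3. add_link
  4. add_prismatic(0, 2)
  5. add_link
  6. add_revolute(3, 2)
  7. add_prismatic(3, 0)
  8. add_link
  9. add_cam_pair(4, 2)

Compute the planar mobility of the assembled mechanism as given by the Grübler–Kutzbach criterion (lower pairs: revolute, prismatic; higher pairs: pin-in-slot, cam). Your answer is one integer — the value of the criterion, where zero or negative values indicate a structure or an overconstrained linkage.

M = 3

ground; <1,0,0>
#1 <2,0,0>
R:1↔0 J1 <2,1,0>
#2 <3,1,0>
P:0↔2 J1 <3,2,0>
#3 <4,2,0>
R:3↔2 J1 <4,3,0>
P:3↔0 J1 <4,4,0>
#4 <5,4,0>
C:4↔2 J2 <5,4,1>
3×4 − 2×4 − 1×1 = 3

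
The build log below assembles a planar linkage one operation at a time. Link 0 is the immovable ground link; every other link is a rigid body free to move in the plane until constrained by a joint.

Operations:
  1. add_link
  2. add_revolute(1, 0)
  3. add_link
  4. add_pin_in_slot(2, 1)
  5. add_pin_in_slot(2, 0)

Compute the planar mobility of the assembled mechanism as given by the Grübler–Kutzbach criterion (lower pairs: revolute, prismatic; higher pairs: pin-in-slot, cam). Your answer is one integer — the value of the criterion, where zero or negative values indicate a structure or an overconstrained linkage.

[1;0;0] (link 0 is ground)
L+ [2;0;0]
R(1,0)∈J1 [2;1;0]
L+ [3;1;0]
PS(2,1)∈J2 [3;1;1]
PS(2,0)∈J2 [3;1;2]
mobility = 6 − 2 − 2 = 2

M = 2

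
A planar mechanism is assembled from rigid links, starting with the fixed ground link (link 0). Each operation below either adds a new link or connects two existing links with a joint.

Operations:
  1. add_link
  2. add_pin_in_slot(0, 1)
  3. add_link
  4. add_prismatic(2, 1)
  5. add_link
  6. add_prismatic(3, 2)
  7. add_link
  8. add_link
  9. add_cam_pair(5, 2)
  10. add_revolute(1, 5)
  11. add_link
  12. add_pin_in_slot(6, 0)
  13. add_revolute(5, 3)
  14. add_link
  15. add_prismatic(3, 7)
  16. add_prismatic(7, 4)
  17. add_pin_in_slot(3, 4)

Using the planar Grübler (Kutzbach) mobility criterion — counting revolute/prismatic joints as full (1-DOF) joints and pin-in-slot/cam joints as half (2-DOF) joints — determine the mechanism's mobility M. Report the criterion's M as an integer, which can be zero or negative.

ground; <1,0,0>
#1 <2,0,0>
PS:0↔1 J2 <2,0,1>
#2 <3,0,1>
P:2↔1 J1 <3,1,1>
#3 <4,1,1>
P:3↔2 J1 <4,2,1>
#4 <5,2,1>
#5 <6,2,1>
C:5↔2 J2 <6,2,2>
R:1↔5 J1 <6,3,2>
#6 <7,3,2>
PS:6↔0 J2 <7,3,3>
R:5↔3 J1 <7,4,3>
#7 <8,4,3>
P:3↔7 J1 <8,5,3>
P:7↔4 J1 <8,6,3>
PS:3↔4 J2 <8,6,4>
3×7 − 2×6 − 1×4 = 5

M = 5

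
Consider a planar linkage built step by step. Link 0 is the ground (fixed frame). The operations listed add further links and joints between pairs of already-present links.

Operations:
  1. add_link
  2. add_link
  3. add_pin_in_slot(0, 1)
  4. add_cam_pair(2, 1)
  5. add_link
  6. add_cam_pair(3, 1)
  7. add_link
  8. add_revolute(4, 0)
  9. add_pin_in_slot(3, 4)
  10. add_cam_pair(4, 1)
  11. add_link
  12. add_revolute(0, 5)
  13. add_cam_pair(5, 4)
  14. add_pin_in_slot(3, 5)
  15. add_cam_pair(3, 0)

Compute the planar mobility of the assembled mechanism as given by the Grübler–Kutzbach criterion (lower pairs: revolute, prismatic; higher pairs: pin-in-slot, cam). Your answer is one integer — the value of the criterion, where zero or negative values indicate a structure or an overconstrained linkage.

[1;0;0] (link 0 is ground)
L+ [2;0;0]
L+ [3;0;0]
PS(0,1)∈J2 [3;0;1]
C(2,1)∈J2 [3;0;2]
L+ [4;0;2]
C(3,1)∈J2 [4;0;3]
L+ [5;0;3]
R(4,0)∈J1 [5;1;3]
PS(3,4)∈J2 [5;1;4]
C(4,1)∈J2 [5;1;5]
L+ [6;1;5]
R(0,5)∈J1 [6;2;5]
C(5,4)∈J2 [6;2;6]
PS(3,5)∈J2 [6;2;7]
C(3,0)∈J2 [6;2;8]
mobility = 15 − 4 − 8 = 3

M = 3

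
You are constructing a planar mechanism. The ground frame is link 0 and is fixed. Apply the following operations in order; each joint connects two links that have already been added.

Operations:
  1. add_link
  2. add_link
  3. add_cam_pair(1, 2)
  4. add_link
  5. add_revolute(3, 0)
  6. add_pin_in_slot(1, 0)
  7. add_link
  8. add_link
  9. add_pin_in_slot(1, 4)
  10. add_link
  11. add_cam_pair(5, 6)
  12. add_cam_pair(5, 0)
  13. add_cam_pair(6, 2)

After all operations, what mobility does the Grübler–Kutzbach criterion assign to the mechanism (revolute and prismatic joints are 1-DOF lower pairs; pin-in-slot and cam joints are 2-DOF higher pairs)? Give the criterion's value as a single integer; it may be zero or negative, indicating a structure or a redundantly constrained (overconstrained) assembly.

ground; <1,0,0>
#1 <2,0,0>
#2 <3,0,0>
C:1↔2 J2 <3,0,1>
#3 <4,0,1>
R:3↔0 J1 <4,1,1>
PS:1↔0 J2 <4,1,2>
#4 <5,1,2>
#5 <6,1,2>
PS:1↔4 J2 <6,1,3>
#6 <7,1,3>
C:5↔6 J2 <7,1,4>
C:5↔0 J2 <7,1,5>
C:6↔2 J2 <7,1,6>
3×6 − 2×1 − 1×6 = 10

M = 10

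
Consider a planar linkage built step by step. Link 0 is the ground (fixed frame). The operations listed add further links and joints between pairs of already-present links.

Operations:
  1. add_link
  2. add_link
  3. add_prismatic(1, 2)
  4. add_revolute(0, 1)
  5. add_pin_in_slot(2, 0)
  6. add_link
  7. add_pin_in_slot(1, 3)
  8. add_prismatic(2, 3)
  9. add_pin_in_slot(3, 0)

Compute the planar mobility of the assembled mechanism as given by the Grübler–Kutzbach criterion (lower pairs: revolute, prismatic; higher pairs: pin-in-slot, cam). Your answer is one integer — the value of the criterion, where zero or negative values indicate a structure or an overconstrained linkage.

link 0 = ground. State L|J1|J2 = 1|0|0
+link1  2|0|0
+link2  3|0|0
P(1,2) f=1→J1  3|1|0
R(0,1) f=1→J1  3|2|0
PS(2,0) f=2→J2  3|2|1
+link3  4|2|1
PS(1,3) f=2→J2  4|2|2
P(2,3) f=1→J1  4|3|2
PS(3,0) f=2→J2  4|3|3
M = 3(4−1)−2·3−3 = 9−6−3 = 0

M = 0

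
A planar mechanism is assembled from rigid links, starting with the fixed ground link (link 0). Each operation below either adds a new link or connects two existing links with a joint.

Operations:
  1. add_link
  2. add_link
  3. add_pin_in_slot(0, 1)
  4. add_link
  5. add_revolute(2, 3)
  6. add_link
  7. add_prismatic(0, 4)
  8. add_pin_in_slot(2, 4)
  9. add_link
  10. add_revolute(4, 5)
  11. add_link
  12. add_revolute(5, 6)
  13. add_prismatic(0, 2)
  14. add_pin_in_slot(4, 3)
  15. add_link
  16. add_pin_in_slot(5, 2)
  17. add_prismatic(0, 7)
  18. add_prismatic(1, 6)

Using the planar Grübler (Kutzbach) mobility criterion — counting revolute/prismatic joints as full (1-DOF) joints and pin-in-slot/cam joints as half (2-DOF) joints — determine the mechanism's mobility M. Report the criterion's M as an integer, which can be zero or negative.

[1;0;0] (link 0 is ground)
L+ [2;0;0]
L+ [3;0;0]
PS(0,1)∈J2 [3;0;1]
L+ [4;0;1]
R(2,3)∈J1 [4;1;1]
L+ [5;1;1]
P(0,4)∈J1 [5;2;1]
PS(2,4)∈J2 [5;2;2]
L+ [6;2;2]
R(4,5)∈J1 [6;3;2]
L+ [7;3;2]
R(5,6)∈J1 [7;4;2]
P(0,2)∈J1 [7;5;2]
PS(4,3)∈J2 [7;5;3]
L+ [8;5;3]
PS(5,2)∈J2 [8;5;4]
P(0,7)∈J1 [8;6;4]
P(1,6)∈J1 [8;7;4]
mobility = 21 − 14 − 4 = 3

M = 3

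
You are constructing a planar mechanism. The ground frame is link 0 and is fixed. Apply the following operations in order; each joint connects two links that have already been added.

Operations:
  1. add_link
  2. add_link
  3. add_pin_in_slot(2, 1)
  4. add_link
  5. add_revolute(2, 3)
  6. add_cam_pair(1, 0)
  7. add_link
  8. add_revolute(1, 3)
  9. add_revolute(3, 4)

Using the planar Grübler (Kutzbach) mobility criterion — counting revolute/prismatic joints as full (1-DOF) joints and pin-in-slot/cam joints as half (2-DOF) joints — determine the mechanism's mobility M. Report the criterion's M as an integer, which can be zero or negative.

(L,J1,J2)=(1,0,0); link0 fixed
link1: (2,0,0)
link2: (3,0,0)
PS 2-1 [J2]: (3,0,1)
link3: (4,0,1)
R 2-3 [J1]: (4,1,1)
C 1-0 [J2]: (4,1,2)
link4: (5,1,2)
R 1-3 [J1]: (5,2,2)
R 3-4 [J1]: (5,3,2)
Grübler: 3·4 − 2·3 − 2 = 4

M = 4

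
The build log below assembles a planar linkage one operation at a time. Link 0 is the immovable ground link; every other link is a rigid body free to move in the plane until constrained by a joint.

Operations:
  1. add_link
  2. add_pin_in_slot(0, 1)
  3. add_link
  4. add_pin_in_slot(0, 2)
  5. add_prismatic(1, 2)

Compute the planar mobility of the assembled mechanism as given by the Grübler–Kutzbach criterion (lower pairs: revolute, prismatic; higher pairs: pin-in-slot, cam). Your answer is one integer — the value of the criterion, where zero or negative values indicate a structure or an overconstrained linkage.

M = 2

link 0 = ground. State L|J1|J2 = 1|0|0
+link1  2|0|0
PS(0,1) f=2→J2  2|0|1
+link2  3|0|1
PS(0,2) f=2→J2  3|0|2
P(1,2) f=1→J1  3|1|2
M = 3(3−1)−2·1−2 = 6−2−2 = 2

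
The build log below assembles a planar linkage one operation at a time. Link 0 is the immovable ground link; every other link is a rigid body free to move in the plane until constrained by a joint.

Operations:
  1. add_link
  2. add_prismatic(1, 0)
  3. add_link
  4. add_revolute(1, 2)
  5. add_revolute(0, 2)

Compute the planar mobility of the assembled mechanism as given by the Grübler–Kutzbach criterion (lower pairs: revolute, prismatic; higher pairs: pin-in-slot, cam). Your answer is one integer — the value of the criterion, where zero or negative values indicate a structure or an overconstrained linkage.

(L,J1,J2)=(1,0,0); link0 fixed
link1: (2,0,0)
P 1-0 [J1]: (2,1,0)
link2: (3,1,0)
R 1-2 [J1]: (3,2,0)
R 0-2 [J1]: (3,3,0)
Grübler: 3·2 − 2·3 − 0 = 0

M = 0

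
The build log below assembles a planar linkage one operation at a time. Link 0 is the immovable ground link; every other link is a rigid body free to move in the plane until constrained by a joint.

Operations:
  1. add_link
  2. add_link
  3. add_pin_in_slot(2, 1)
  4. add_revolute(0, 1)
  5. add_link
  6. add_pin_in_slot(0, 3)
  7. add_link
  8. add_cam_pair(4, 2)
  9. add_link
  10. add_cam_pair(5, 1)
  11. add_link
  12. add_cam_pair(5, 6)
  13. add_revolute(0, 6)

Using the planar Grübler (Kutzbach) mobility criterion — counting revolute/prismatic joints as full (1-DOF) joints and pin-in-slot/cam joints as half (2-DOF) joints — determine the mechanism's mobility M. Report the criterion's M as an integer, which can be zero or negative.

L=1 J1=0 J2=0
add link → L=2 J1=0 J2=0
add link → L=3 J1=0 J2=0
PS@2,1 dof=2 J2 → L=3 J1=0 J2=1
R@0,1 dof=1 J1 → L=3 J1=1 J2=1
add link → L=4 J1=1 J2=1
PS@0,3 dof=2 J2 → L=4 J1=1 J2=2
add link → L=5 J1=1 J2=2
C@4,2 dof=2 J2 → L=5 J1=1 J2=3
add link → L=6 J1=1 J2=3
C@5,1 dof=2 J2 → L=6 J1=1 J2=4
add link → L=7 J1=1 J2=4
C@5,6 dof=2 J2 → L=7 J1=1 J2=5
R@0,6 dof=1 J1 → L=7 J1=2 J2=5
M=3(L−1)−2J1−J2=3·6−2·2−5=9

M = 9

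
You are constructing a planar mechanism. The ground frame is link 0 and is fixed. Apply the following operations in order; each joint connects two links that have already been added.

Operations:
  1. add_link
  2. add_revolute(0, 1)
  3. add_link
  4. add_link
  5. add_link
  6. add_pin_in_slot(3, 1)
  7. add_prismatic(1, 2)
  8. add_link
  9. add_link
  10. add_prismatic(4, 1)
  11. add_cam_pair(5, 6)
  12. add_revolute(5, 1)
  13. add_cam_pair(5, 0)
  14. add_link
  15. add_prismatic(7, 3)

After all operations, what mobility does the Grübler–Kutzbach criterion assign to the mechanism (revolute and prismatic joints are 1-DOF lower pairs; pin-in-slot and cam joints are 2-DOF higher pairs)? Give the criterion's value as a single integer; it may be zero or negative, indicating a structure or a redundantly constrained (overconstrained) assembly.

M = 8

L=1 J1=0 J2=0
add link → L=2 J1=0 J2=0
R@0,1 dof=1 J1 → L=2 J1=1 J2=0
add link → L=3 J1=1 J2=0
add link → L=4 J1=1 J2=0
add link → L=5 J1=1 J2=0
PS@3,1 dof=2 J2 → L=5 J1=1 J2=1
P@1,2 dof=1 J1 → L=5 J1=2 J2=1
add link → L=6 J1=2 J2=1
add link → L=7 J1=2 J2=1
P@4,1 dof=1 J1 → L=7 J1=3 J2=1
C@5,6 dof=2 J2 → L=7 J1=3 J2=2
R@5,1 dof=1 J1 → L=7 J1=4 J2=2
C@5,0 dof=2 J2 → L=7 J1=4 J2=3
add link → L=8 J1=4 J2=3
P@7,3 dof=1 J1 → L=8 J1=5 J2=3
M=3(L−1)−2J1−J2=3·7−2·5−3=8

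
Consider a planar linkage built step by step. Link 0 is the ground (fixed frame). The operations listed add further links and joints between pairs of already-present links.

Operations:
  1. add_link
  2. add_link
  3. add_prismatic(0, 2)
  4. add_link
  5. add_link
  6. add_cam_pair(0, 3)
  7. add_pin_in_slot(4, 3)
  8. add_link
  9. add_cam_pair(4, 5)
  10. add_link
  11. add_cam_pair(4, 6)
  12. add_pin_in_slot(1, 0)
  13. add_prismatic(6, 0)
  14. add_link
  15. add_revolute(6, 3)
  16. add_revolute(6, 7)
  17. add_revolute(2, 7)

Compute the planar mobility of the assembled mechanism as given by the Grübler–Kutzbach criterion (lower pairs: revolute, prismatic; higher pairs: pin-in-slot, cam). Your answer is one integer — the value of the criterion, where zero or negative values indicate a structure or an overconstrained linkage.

ground; <1,0,0>
#1 <2,0,0>
#2 <3,0,0>
P:0↔2 J1 <3,1,0>
#3 <4,1,0>
#4 <5,1,0>
C:0↔3 J2 <5,1,1>
PS:4↔3 J2 <5,1,2>
#5 <6,1,2>
C:4↔5 J2 <6,1,3>
#6 <7,1,3>
C:4↔6 J2 <7,1,4>
PS:1↔0 J2 <7,1,5>
P:6↔0 J1 <7,2,5>
#7 <8,2,5>
R:6↔3 J1 <8,3,5>
R:6↔7 J1 <8,4,5>
R:2↔7 J1 <8,5,5>
3×7 − 2×5 − 1×5 = 6

M = 6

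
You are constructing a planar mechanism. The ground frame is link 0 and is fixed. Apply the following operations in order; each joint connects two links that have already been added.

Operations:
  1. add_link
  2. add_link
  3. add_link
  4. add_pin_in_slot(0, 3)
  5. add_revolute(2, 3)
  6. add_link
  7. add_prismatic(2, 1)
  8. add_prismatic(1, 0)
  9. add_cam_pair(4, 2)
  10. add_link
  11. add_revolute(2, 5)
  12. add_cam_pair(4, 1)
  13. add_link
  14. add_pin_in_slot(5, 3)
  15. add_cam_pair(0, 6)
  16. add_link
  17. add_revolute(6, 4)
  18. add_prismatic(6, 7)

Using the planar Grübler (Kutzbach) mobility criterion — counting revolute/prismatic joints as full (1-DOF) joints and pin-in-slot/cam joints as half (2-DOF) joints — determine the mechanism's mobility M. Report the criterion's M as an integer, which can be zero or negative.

[1;0;0] (link 0 is ground)
L+ [2;0;0]
L+ [3;0;0]
L+ [4;0;0]
PS(0,3)∈J2 [4;0;1]
R(2,3)∈J1 [4;1;1]
L+ [5;1;1]
P(2,1)∈J1 [5;2;1]
P(1,0)∈J1 [5;3;1]
C(4,2)∈J2 [5;3;2]
L+ [6;3;2]
R(2,5)∈J1 [6;4;2]
C(4,1)∈J2 [6;4;3]
L+ [7;4;3]
PS(5,3)∈J2 [7;4;4]
C(0,6)∈J2 [7;4;5]
L+ [8;4;5]
R(6,4)∈J1 [8;5;5]
P(6,7)∈J1 [8;6;5]
mobility = 21 − 12 − 5 = 4

M = 4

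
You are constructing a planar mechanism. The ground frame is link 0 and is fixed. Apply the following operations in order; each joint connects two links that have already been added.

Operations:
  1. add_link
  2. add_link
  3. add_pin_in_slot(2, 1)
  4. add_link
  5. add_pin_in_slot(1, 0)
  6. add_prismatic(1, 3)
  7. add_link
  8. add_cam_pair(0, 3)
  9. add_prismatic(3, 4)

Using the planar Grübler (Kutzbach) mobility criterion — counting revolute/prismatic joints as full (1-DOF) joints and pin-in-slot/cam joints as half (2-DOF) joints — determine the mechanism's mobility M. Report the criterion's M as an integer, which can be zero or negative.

M = 5

link 0 = ground. State L|J1|J2 = 1|0|0
+link1  2|0|0
+link2  3|0|0
PS(2,1) f=2→J2  3|0|1
+link3  4|0|1
PS(1,0) f=2→J2  4|0|2
P(1,3) f=1→J1  4|1|2
+link4  5|1|2
C(0,3) f=2→J2  5|1|3
P(3,4) f=1→J1  5|2|3
M = 3(5−1)−2·2−3 = 12−4−3 = 5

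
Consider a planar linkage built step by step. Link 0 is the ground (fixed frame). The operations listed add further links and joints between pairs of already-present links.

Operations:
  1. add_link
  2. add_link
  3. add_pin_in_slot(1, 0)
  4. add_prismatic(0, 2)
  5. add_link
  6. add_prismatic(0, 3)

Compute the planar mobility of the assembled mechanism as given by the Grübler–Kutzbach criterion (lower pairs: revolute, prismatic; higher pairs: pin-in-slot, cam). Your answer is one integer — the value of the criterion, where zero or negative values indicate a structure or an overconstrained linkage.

M = 4

L=1 J1=0 J2=0
add link → L=2 J1=0 J2=0
add link → L=3 J1=0 J2=0
PS@1,0 dof=2 J2 → L=3 J1=0 J2=1
P@0,2 dof=1 J1 → L=3 J1=1 J2=1
add link → L=4 J1=1 J2=1
P@0,3 dof=1 J1 → L=4 J1=2 J2=1
M=3(L−1)−2J1−J2=3·3−2·2−1=4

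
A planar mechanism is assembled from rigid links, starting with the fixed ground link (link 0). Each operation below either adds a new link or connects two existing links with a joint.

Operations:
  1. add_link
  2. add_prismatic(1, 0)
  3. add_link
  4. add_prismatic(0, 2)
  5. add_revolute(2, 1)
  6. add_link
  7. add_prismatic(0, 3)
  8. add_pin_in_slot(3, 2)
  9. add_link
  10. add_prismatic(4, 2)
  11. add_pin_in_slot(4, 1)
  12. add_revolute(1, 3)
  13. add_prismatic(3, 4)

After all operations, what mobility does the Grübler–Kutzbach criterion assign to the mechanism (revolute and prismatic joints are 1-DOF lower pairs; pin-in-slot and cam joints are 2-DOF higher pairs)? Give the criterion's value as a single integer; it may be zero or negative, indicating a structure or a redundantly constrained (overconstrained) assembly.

link 0 = ground. State L|J1|J2 = 1|0|0
+link1  2|0|0
P(1,0) f=1→J1  2|1|0
+link2  3|1|0
P(0,2) f=1→J1  3|2|0
R(2,1) f=1→J1  3|3|0
+link3  4|3|0
P(0,3) f=1→J1  4|4|0
PS(3,2) f=2→J2  4|4|1
+link4  5|4|1
P(4,2) f=1→J1  5|5|1
PS(4,1) f=2→J2  5|5|2
R(1,3) f=1→J1  5|6|2
P(3,4) f=1→J1  5|7|2
M = 3(5−1)−2·7−2 = 12−14−2 = -4

M = -4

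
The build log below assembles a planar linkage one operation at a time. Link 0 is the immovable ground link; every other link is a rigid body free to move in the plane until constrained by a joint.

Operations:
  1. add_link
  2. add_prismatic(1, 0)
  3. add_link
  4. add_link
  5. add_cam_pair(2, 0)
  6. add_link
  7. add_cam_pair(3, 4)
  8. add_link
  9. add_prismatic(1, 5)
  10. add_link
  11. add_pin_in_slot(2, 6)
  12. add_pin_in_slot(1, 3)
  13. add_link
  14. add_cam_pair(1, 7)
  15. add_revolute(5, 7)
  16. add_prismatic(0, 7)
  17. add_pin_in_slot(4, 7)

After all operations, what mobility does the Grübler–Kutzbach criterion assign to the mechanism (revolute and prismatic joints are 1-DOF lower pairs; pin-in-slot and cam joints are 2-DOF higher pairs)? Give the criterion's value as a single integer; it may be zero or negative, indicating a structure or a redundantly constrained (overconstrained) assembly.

L=1 J1=0 J2=0
add link → L=2 J1=0 J2=0
P@1,0 dof=1 J1 → L=2 J1=1 J2=0
add link → L=3 J1=1 J2=0
add link → L=4 J1=1 J2=0
C@2,0 dof=2 J2 → L=4 J1=1 J2=1
add link → L=5 J1=1 J2=1
C@3,4 dof=2 J2 → L=5 J1=1 J2=2
add link → L=6 J1=1 J2=2
P@1,5 dof=1 J1 → L=6 J1=2 J2=2
add link → L=7 J1=2 J2=2
PS@2,6 dof=2 J2 → L=7 J1=2 J2=3
PS@1,3 dof=2 J2 → L=7 J1=2 J2=4
add link → L=8 J1=2 J2=4
C@1,7 dof=2 J2 → L=8 J1=2 J2=5
R@5,7 dof=1 J1 → L=8 J1=3 J2=5
P@0,7 dof=1 J1 → L=8 J1=4 J2=5
PS@4,7 dof=2 J2 → L=8 J1=4 J2=6
M=3(L−1)−2J1−J2=3·7−2·4−6=7

M = 7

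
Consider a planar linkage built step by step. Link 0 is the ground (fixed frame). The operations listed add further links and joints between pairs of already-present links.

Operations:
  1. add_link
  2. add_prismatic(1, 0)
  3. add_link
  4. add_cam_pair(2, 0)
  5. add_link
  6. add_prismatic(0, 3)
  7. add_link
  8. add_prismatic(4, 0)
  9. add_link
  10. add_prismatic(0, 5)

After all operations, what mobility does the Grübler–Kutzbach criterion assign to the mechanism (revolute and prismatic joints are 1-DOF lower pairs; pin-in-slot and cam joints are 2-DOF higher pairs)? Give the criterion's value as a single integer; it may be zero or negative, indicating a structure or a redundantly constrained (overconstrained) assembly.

ground; <1,0,0>
#1 <2,0,0>
P:1↔0 J1 <2,1,0>
#2 <3,1,0>
C:2↔0 J2 <3,1,1>
#3 <4,1,1>
P:0↔3 J1 <4,2,1>
#4 <5,2,1>
P:4↔0 J1 <5,3,1>
#5 <6,3,1>
P:0↔5 J1 <6,4,1>
3×5 − 2×4 − 1×1 = 6

M = 6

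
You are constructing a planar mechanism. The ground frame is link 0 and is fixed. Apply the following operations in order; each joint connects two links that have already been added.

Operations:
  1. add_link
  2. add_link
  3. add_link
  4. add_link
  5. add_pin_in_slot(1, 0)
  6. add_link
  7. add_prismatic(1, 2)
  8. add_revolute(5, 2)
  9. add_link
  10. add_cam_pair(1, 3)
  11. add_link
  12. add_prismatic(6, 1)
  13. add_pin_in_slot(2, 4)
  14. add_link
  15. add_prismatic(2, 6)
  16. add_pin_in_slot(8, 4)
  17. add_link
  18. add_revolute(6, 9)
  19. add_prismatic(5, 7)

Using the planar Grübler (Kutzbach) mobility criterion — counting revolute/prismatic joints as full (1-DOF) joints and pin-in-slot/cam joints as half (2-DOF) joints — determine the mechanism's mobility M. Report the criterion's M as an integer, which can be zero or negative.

M = 11

L=1 J1=0 J2=0
add link → L=2 J1=0 J2=0
add link → L=3 J1=0 J2=0
add link → L=4 J1=0 J2=0
add link → L=5 J1=0 J2=0
PS@1,0 dof=2 J2 → L=5 J1=0 J2=1
add link → L=6 J1=0 J2=1
P@1,2 dof=1 J1 → L=6 J1=1 J2=1
R@5,2 dof=1 J1 → L=6 J1=2 J2=1
add link → L=7 J1=2 J2=1
C@1,3 dof=2 J2 → L=7 J1=2 J2=2
add link → L=8 J1=2 J2=2
P@6,1 dof=1 J1 → L=8 J1=3 J2=2
PS@2,4 dof=2 J2 → L=8 J1=3 J2=3
add link → L=9 J1=3 J2=3
P@2,6 dof=1 J1 → L=9 J1=4 J2=3
PS@8,4 dof=2 J2 → L=9 J1=4 J2=4
add link → L=10 J1=4 J2=4
R@6,9 dof=1 J1 → L=10 J1=5 J2=4
P@5,7 dof=1 J1 → L=10 J1=6 J2=4
M=3(L−1)−2J1−J2=3·9−2·6−4=11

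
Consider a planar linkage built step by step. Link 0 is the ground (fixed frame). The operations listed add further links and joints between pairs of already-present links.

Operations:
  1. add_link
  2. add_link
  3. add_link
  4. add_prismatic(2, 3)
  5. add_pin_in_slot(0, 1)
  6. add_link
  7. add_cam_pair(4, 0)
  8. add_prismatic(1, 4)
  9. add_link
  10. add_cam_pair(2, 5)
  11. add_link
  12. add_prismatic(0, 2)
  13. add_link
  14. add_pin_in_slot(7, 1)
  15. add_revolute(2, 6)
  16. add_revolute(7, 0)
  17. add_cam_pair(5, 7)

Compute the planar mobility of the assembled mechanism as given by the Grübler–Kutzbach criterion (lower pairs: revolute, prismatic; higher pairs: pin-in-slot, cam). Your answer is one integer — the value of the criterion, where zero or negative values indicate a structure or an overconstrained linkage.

ground; <1,0,0>
#1 <2,0,0>
#2 <3,0,0>
#3 <4,0,0>
P:2↔3 J1 <4,1,0>
PS:0↔1 J2 <4,1,1>
#4 <5,1,1>
C:4↔0 J2 <5,1,2>
P:1↔4 J1 <5,2,2>
#5 <6,2,2>
C:2↔5 J2 <6,2,3>
#6 <7,2,3>
P:0↔2 J1 <7,3,3>
#7 <8,3,3>
PS:7↔1 J2 <8,3,4>
R:2↔6 J1 <8,4,4>
R:7↔0 J1 <8,5,4>
C:5↔7 J2 <8,5,5>
3×7 − 2×5 − 1×5 = 6

M = 6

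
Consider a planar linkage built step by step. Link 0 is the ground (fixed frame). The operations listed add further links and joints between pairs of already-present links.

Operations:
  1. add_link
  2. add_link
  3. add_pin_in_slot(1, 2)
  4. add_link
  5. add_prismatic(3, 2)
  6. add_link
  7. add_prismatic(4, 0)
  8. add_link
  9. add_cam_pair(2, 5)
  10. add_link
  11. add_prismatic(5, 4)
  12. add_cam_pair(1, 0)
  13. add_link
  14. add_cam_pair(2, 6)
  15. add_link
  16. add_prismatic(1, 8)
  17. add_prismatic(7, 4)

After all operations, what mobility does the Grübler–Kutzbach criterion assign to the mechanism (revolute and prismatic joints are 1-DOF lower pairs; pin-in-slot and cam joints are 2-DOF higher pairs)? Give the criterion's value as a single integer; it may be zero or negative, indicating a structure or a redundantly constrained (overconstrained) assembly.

M = 10

link 0 = ground. State L|J1|J2 = 1|0|0
+link1  2|0|0
+link2  3|0|0
PS(1,2) f=2→J2  3|0|1
+link3  4|0|1
P(3,2) f=1→J1  4|1|1
+link4  5|1|1
P(4,0) f=1→J1  5|2|1
+link5  6|2|1
C(2,5) f=2→J2  6|2|2
+link6  7|2|2
P(5,4) f=1→J1  7|3|2
C(1,0) f=2→J2  7|3|3
+link7  8|3|3
C(2,6) f=2→J2  8|3|4
+link8  9|3|4
P(1,8) f=1→J1  9|4|4
P(7,4) f=1→J1  9|5|4
M = 3(9−1)−2·5−4 = 24−10−4 = 10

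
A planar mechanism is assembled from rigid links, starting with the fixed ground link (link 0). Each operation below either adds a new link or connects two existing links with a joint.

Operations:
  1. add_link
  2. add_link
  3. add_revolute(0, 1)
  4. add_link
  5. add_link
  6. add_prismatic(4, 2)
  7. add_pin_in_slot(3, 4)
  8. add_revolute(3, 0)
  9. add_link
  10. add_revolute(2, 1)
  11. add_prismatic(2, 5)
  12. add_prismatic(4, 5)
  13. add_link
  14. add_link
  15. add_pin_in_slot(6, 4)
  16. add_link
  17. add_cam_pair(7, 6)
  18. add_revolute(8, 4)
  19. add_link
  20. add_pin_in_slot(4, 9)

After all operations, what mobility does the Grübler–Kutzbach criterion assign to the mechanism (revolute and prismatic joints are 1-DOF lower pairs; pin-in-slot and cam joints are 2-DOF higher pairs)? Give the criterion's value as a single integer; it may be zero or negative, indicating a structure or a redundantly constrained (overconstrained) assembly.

M = 9

link 0 = ground. State L|J1|J2 = 1|0|0
+link1  2|0|0
+link2  3|0|0
R(0,1) f=1→J1  3|1|0
+link3  4|1|0
+link4  5|1|0
P(4,2) f=1→J1  5|2|0
PS(3,4) f=2→J2  5|2|1
R(3,0) f=1→J1  5|3|1
+link5  6|3|1
R(2,1) f=1→J1  6|4|1
P(2,5) f=1→J1  6|5|1
P(4,5) f=1→J1  6|6|1
+link6  7|6|1
+link7  8|6|1
PS(6,4) f=2→J2  8|6|2
+link8  9|6|2
C(7,6) f=2→J2  9|6|3
R(8,4) f=1→J1  9|7|3
+link9  10|7|3
PS(4,9) f=2→J2  10|7|4
M = 3(10−1)−2·7−4 = 27−14−4 = 9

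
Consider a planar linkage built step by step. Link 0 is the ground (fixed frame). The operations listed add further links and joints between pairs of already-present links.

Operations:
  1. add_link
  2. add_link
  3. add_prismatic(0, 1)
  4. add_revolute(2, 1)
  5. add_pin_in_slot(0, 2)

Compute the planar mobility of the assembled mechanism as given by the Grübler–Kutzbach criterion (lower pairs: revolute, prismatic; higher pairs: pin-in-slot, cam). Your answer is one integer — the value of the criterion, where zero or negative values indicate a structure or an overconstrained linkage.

M = 1

link 0 = ground. State L|J1|J2 = 1|0|0
+link1  2|0|0
+link2  3|0|0
P(0,1) f=1→J1  3|1|0
R(2,1) f=1→J1  3|2|0
PS(0,2) f=2→J2  3|2|1
M = 3(3−1)−2·2−1 = 6−4−1 = 1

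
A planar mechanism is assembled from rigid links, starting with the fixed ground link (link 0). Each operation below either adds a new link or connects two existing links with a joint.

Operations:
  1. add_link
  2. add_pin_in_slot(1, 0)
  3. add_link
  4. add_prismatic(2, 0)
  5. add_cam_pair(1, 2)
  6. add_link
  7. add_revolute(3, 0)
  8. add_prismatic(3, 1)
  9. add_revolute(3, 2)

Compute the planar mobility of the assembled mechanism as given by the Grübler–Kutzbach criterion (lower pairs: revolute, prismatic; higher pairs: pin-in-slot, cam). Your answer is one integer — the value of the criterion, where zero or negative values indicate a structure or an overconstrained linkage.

L=1 J1=0 J2=0
add link → L=2 J1=0 J2=0
PS@1,0 dof=2 J2 → L=2 J1=0 J2=1
add link → L=3 J1=0 J2=1
P@2,0 dof=1 J1 → L=3 J1=1 J2=1
C@1,2 dof=2 J2 → L=3 J1=1 J2=2
add link → L=4 J1=1 J2=2
R@3,0 dof=1 J1 → L=4 J1=2 J2=2
P@3,1 dof=1 J1 → L=4 J1=3 J2=2
R@3,2 dof=1 J1 → L=4 J1=4 J2=2
M=3(L−1)−2J1−J2=3·3−2·4−2=-1

M = -1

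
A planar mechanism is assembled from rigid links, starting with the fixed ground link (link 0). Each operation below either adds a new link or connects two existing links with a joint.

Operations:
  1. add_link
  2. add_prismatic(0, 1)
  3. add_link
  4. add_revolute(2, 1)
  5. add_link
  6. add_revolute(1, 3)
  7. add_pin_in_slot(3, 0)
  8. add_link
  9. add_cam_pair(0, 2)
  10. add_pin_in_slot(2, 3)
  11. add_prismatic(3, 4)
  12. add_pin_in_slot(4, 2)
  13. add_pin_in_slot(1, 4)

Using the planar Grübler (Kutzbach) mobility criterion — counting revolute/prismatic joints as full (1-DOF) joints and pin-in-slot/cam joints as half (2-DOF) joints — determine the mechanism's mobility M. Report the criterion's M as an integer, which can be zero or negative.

ground; <1,0,0>
#1 <2,0,0>
P:0↔1 J1 <2,1,0>
#2 <3,1,0>
R:2↔1 J1 <3,2,0>
#3 <4,2,0>
R:1↔3 J1 <4,3,0>
PS:3↔0 J2 <4,3,1>
#4 <5,3,1>
C:0↔2 J2 <5,3,2>
PS:2↔3 J2 <5,3,3>
P:3↔4 J1 <5,4,3>
PS:4↔2 J2 <5,4,4>
PS:1↔4 J2 <5,4,5>
3×4 − 2×4 − 1×5 = -1

M = -1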